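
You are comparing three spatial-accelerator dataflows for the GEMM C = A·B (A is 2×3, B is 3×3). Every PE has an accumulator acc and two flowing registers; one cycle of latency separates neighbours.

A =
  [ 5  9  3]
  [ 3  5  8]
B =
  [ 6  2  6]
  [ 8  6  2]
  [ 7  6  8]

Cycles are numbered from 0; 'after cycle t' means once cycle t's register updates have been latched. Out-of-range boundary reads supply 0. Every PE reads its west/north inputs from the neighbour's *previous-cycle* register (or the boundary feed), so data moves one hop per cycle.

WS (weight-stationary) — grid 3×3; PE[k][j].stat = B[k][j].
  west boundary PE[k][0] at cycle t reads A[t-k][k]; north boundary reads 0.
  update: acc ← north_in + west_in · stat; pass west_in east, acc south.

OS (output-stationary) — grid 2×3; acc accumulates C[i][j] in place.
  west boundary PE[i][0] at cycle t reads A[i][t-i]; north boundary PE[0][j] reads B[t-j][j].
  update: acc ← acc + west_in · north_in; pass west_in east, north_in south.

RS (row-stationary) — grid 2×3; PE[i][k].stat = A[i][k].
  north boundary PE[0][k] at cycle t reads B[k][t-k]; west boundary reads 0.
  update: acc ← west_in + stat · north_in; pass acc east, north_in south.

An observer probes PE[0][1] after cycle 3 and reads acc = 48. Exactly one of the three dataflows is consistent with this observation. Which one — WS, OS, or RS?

dataflow = RS

WS (3×3 grid), PE[0][1]:
  [0] (0,1) acc=0 (h:0 v:0)
  [1] (0,1) acc=10 (h:5 v:10)
  [2] (0,1) acc=6 (h:3 v:6)
  [3] (0,1) acc=0 (h:0 v:0)
OS (2×3 grid), PE[0][1]:
  [0] (0,1) acc=0 (h:0 v:0)
  [1] (0,1) acc=10 (h:5 v:2)
  [2] (0,1) acc=64 (h:9 v:6)
  [3] (0,1) acc=82 (h:3 v:6)
RS (2×3 grid), PE[0][1]:
  [0] (0,1) acc=0 (h:0 v:0)
  [1] (0,1) acc=102 (h:102 v:8)
  [2] (0,1) acc=64 (h:64 v:6)
  [3] (0,1) acc=48 (h:48 v:2)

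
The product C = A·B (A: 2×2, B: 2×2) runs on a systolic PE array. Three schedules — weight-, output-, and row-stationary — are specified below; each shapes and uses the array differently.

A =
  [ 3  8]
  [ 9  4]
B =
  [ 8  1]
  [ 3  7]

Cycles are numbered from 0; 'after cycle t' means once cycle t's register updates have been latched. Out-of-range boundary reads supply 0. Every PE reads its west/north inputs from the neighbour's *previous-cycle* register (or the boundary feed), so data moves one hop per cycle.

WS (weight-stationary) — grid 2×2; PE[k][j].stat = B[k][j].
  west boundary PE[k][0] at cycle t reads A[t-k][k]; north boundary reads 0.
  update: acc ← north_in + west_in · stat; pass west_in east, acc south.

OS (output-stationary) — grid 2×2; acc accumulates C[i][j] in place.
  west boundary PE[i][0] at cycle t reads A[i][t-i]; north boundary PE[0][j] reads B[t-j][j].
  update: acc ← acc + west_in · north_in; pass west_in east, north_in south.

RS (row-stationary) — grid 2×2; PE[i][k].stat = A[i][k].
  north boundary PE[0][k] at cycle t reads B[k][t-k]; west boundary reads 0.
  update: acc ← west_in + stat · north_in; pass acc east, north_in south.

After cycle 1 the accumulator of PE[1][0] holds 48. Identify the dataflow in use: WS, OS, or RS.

dataflow = WS

WS (2×2 grid), PE[1][0]:
  after 0 — PE[1][0] acc=0, pass-E 0, pass-S 0
  after 1 — PE[1][0] acc=48, pass-E 8, pass-S 48
OS (2×2 grid), PE[1][0]:
  after 0 — PE[1][0] acc=0, pass-E 0, pass-S 0
  after 1 — PE[1][0] acc=72, pass-E 9, pass-S 8
RS (2×2 grid), PE[1][0]:
  after 0 — PE[1][0] acc=0, pass-E 0, pass-S 0
  after 1 — PE[1][0] acc=72, pass-E 72, pass-S 8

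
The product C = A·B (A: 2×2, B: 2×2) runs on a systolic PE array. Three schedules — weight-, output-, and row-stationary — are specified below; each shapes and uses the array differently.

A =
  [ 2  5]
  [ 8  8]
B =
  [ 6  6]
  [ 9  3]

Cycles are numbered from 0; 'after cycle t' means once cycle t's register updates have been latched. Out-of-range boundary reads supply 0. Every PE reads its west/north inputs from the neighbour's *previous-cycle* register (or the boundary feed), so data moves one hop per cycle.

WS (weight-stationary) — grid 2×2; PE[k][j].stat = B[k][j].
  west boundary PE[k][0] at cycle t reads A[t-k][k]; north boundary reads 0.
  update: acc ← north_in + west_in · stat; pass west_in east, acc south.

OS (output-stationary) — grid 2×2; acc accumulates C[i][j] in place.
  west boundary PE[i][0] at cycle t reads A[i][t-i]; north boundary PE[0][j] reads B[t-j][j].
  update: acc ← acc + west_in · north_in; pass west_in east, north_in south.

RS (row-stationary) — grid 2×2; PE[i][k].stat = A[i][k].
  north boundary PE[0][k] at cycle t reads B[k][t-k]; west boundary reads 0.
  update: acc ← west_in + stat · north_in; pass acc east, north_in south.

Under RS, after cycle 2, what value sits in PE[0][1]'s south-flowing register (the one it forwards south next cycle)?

register = 3

RS on a 2×2 grid — tracing PE[0][1] and its feeders:
  step 0 · PE0,0: acc=12; fwd→12 fwd↓6
  step 0 · PE0,1: acc=0; fwd→0 fwd↓0
  step 1 · PE0,0: acc=12; fwd→12 fwd↓6
  step 1 · PE0,1: acc=57; fwd→57 fwd↓9
  step 2 · PE0,0: acc=0; fwd→0 fwd↓0
  step 2 · PE0,1: acc=27; fwd→27 fwd↓3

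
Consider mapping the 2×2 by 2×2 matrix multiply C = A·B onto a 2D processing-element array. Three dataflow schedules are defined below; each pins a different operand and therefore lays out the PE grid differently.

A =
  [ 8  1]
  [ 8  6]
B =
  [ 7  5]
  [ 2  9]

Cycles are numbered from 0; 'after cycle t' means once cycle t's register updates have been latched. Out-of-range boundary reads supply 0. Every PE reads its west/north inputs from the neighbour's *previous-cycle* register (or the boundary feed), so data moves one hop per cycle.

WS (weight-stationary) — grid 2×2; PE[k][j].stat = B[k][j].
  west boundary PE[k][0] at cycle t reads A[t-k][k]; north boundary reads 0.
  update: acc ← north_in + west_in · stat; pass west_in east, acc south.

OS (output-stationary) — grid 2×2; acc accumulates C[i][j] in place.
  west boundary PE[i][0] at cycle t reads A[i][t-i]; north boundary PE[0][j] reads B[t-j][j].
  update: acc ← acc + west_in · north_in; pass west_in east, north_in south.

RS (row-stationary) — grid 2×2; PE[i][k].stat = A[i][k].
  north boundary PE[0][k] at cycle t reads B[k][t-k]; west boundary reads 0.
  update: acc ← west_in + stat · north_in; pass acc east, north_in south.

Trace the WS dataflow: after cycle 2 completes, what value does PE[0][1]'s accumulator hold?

PE[0][1].acc = 40

Tracing WS — 2×2 array, target PE[0][1]:
  cycle 0: PE[0][0] → acc 56, east 8, south 56
  cycle 0: PE[0][1] → acc 0, east 0, south 0
  cycle 1: PE[0][0] → acc 56, east 8, south 56
  cycle 1: PE[0][1] → acc 40, east 8, south 40
  cycle 2: PE[0][0] → acc 0, east 0, south 0
  cycle 2: PE[0][1] → acc 40, east 8, south 40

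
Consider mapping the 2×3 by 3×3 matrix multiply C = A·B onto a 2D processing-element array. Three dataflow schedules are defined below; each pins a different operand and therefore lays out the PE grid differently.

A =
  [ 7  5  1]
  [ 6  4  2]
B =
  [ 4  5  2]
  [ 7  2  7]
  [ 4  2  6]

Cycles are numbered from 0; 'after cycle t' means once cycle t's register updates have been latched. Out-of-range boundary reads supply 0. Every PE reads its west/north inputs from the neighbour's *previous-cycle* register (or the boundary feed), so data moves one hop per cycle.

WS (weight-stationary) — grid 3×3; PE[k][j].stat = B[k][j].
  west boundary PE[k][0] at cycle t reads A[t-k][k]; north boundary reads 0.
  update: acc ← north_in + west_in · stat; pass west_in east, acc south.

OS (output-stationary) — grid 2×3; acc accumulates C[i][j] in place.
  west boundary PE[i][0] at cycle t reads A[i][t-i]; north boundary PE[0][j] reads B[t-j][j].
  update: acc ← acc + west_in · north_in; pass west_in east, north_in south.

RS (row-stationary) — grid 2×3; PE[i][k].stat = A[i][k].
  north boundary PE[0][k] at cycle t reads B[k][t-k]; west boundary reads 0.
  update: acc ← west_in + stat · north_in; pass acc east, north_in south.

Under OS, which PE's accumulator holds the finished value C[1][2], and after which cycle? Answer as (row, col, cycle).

(row, col, cycle) = (1, 2, 5)

Under OS, C[1][2] lands at PE[1][2]:
  cycle 0: PE[1][2] → acc 0, east 0, south 0
  cycle 1: PE[1][2] → acc 0, east 0, south 0
  cycle 2: PE[1][2] → acc 0, east 0, south 0
  cycle 3: PE[1][2] → acc 12, east 6, south 2
  cycle 4: PE[1][2] → acc 40, east 4, south 7
  cycle 5: PE[1][2] → acc 52, east 2, south 6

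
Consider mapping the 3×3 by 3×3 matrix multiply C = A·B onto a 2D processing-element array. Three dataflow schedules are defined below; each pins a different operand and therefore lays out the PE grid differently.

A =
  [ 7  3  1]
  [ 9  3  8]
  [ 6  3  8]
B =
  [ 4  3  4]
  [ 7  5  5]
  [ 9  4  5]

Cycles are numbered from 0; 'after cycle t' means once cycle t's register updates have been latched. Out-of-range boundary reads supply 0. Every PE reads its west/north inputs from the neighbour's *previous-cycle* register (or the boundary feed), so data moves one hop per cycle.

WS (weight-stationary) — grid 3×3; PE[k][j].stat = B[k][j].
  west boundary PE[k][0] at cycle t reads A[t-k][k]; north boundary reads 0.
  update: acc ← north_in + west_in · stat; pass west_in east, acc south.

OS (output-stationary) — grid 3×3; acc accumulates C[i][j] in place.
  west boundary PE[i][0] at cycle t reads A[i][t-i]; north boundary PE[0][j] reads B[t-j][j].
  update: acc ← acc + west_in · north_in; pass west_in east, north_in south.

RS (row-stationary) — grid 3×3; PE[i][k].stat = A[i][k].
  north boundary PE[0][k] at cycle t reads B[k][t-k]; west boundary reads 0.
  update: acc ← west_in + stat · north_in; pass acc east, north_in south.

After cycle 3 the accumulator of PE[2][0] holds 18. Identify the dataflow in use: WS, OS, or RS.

WS [3×3] PE[2][0] across cycles:
  after 0 — PE[2][0] acc=0, pass-E 0, pass-S 0
  after 1 — PE[2][0] acc=0, pass-E 0, pass-S 0
  after 2 — PE[2][0] acc=58, pass-E 1, pass-S 58
  after 3 — PE[2][0] acc=129, pass-E 8, pass-S 129
OS [3×3] PE[2][0] across cycles:
  after 0 — PE[2][0] acc=0, pass-E 0, pass-S 0
  after 1 — PE[2][0] acc=0, pass-E 0, pass-S 0
  after 2 — PE[2][0] acc=24, pass-E 6, pass-S 4
  after 3 — PE[2][0] acc=45, pass-E 3, pass-S 7
RS [3×3] PE[2][0] across cycles:
  after 0 — PE[2][0] acc=0, pass-E 0, pass-S 0
  after 1 — PE[2][0] acc=0, pass-E 0, pass-S 0
  after 2 — PE[2][0] acc=24, pass-E 24, pass-S 4
  after 3 — PE[2][0] acc=18, pass-E 18, pass-S 3

dataflow = RS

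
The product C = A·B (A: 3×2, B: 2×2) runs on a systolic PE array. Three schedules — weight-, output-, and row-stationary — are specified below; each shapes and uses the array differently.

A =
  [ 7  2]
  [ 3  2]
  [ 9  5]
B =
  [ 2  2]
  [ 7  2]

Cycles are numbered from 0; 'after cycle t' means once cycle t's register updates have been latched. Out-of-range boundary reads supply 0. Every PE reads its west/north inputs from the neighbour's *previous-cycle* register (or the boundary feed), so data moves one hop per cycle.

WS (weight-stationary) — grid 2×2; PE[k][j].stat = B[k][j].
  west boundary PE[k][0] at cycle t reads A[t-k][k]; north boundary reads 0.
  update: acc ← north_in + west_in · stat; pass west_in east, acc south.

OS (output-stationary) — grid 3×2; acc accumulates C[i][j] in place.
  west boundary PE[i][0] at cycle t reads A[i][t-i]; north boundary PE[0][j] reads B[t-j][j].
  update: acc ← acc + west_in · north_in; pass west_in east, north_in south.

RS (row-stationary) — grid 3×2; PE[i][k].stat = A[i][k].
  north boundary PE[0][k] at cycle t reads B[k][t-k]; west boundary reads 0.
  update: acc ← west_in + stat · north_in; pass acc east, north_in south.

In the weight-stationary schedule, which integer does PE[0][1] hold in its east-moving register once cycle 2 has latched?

WS on a 2×2 grid — tracing PE[0][1] and its feeders:
  cycle 0: PE[0][0] → acc 14, east 7, south 14
  cycle 0: PE[0][1] → acc 0, east 0, south 0
  cycle 1: PE[0][0] → acc 6, east 3, south 6
  cycle 1: PE[0][1] → acc 14, east 7, south 14
  cycle 2: PE[0][0] → acc 18, east 9, south 18
  cycle 2: PE[0][1] → acc 6, east 3, south 6

register = 3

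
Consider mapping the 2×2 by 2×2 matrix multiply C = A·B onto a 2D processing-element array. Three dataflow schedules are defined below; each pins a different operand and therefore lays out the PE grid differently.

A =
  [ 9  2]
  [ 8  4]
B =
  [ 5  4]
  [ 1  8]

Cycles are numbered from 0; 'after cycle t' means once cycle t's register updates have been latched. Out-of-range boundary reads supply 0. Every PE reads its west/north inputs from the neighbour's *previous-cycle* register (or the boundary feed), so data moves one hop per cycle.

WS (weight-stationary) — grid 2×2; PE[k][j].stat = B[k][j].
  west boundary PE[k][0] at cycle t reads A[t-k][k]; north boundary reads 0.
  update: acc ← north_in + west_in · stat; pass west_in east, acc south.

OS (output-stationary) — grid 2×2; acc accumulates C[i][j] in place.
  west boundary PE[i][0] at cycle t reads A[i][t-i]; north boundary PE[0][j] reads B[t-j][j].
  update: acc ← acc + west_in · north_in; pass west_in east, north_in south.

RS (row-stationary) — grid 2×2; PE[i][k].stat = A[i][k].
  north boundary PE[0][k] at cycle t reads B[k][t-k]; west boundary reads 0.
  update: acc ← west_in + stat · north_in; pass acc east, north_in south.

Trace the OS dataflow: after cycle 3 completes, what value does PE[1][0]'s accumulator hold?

OS 2×2: PE[1][0] cycle-by-cycle (with neighbour feeds):
  step 0 · PE0,0: acc=45; fwd→9 fwd↓5
  step 0 · PE1,0: acc=0; fwd→0 fwd↓0
  step 1 · PE0,0: acc=47; fwd→2 fwd↓1
  step 1 · PE1,0: acc=40; fwd→8 fwd↓5
  step 2 · PE0,0: acc=47; fwd→0 fwd↓0
  step 2 · PE1,0: acc=44; fwd→4 fwd↓1
  step 3 · PE0,0: acc=47; fwd→0 fwd↓0
  step 3 · PE1,0: acc=44; fwd→0 fwd↓0

PE[1][0].acc = 44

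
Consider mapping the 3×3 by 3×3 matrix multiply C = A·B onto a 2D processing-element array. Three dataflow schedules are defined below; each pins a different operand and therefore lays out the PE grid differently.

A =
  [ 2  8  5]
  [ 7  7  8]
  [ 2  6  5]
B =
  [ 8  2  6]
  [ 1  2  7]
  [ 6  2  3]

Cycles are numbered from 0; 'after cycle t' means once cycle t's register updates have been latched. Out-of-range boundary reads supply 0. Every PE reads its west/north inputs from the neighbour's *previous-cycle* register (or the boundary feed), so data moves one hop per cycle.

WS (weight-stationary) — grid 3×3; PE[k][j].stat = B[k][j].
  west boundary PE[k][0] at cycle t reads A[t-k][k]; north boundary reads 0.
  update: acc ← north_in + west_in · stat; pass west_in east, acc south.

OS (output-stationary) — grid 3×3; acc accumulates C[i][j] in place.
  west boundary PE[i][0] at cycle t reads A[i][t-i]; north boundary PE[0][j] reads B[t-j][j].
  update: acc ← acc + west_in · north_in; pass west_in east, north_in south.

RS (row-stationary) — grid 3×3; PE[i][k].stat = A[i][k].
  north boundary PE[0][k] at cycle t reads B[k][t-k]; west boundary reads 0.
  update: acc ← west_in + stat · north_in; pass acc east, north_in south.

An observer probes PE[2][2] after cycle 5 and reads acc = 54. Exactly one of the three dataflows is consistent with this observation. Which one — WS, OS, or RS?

dataflow = OS

WS [3×3] PE[2][2] across cycles:
  c0 r2c2: 0 / 0 / 0
  c1 r2c2: 0 / 0 / 0
  c2 r2c2: 0 / 0 / 0
  c3 r2c2: 0 / 0 / 0
  c4 r2c2: 83 / 5 / 83
  c5 r2c2: 115 / 8 / 115
OS [3×3] PE[2][2] across cycles:
  c0 r2c2: 0 / 0 / 0
  c1 r2c2: 0 / 0 / 0
  c2 r2c2: 0 / 0 / 0
  c3 r2c2: 0 / 0 / 0
  c4 r2c2: 12 / 2 / 6
  c5 r2c2: 54 / 6 / 7
RS [3×3] PE[2][2] across cycles:
  c0 r2c2: 0 / 0 / 0
  c1 r2c2: 0 / 0 / 0
  c2 r2c2: 0 / 0 / 0
  c3 r2c2: 0 / 0 / 0
  c4 r2c2: 52 / 52 / 6
  c5 r2c2: 26 / 26 / 2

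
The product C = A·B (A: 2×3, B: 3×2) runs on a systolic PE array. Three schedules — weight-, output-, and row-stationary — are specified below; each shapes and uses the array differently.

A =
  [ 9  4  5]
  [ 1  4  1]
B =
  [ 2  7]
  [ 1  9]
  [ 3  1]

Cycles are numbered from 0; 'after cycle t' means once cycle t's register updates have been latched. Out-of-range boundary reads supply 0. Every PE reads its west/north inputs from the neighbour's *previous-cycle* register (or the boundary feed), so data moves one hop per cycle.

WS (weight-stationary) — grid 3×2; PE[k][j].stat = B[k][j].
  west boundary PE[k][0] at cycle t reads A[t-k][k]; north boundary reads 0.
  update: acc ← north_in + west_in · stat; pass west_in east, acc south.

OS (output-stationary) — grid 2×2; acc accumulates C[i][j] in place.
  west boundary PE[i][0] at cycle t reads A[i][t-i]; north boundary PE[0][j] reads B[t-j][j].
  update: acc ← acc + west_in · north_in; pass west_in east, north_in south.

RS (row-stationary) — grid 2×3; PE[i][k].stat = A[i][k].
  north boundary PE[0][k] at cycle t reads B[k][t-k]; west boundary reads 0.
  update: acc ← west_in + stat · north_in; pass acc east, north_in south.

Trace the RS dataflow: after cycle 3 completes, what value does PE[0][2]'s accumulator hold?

RS 2×3: PE[0][2] cycle-by-cycle (with neighbour feeds):
  cycle 0: PE[0][1] → acc 0, east 0, south 0
  cycle 0: PE[0][2] → acc 0, east 0, south 0
  cycle 1: PE[0][1] → acc 22, east 22, south 1
  cycle 1: PE[0][2] → acc 0, east 0, south 0
  cycle 2: PE[0][1] → acc 99, east 99, south 9
  cycle 2: PE[0][2] → acc 37, east 37, south 3
  cycle 3: PE[0][1] → acc 0, east 0, south 0
  cycle 3: PE[0][2] → acc 104, east 104, south 1

PE[0][2].acc = 104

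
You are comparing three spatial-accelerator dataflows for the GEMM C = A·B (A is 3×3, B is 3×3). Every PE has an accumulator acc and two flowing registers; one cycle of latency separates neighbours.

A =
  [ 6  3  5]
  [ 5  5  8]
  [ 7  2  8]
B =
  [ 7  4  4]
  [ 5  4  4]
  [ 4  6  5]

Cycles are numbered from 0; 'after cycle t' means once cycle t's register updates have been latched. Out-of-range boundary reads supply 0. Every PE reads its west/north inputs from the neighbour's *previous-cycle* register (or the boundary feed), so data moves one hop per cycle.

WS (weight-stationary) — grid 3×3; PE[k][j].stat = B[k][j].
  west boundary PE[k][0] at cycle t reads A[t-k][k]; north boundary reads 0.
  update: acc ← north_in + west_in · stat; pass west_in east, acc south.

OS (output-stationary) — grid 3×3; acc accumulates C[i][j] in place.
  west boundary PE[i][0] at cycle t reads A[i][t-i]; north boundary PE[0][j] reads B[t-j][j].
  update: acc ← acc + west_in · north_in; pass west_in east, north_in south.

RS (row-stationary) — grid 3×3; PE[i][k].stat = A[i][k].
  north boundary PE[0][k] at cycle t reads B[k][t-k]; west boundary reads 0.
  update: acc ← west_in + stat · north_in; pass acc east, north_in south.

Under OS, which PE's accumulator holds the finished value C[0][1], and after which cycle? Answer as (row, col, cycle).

OS: C[0][1] accumulates in PE[0][1]:
  after 0 — PE[0][1] acc=0, pass-E 0, pass-S 0
  after 1 — PE[0][1] acc=24, pass-E 6, pass-S 4
  after 2 — PE[0][1] acc=36, pass-E 3, pass-S 4
  after 3 — PE[0][1] acc=66, pass-E 5, pass-S 6

(row, col, cycle) = (0, 1, 3)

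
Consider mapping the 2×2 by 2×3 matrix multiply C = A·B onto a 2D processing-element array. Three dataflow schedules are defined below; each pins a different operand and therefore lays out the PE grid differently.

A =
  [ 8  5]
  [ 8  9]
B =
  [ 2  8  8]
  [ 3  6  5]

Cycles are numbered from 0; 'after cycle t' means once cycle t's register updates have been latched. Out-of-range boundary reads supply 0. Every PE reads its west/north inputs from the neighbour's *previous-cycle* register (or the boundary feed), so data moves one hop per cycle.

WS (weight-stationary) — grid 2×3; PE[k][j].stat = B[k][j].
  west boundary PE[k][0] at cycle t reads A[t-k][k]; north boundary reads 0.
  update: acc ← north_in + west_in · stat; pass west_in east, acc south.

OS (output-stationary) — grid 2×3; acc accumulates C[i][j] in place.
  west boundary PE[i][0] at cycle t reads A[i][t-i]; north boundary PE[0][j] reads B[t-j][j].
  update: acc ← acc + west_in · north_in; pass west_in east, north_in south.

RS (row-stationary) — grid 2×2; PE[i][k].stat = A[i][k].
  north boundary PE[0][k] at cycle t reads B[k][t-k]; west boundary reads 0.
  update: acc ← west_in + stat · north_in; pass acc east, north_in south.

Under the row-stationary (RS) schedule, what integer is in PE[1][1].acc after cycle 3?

RS 2×2: PE[1][1] cycle-by-cycle (with neighbour feeds):
  0: (0,1).acc=0  regs=<0,0>
  0: (1,0).acc=0  regs=<0,0>
  0: (1,1).acc=0  regs=<0,0>
  1: (0,1).acc=31  regs=<31,3>
  1: (1,0).acc=16  regs=<16,2>
  1: (1,1).acc=0  regs=<0,0>
  2: (0,1).acc=94  regs=<94,6>
  2: (1,0).acc=64  regs=<64,8>
  2: (1,1).acc=43  regs=<43,3>
  3: (0,1).acc=89  regs=<89,5>
  3: (1,0).acc=64  regs=<64,8>
  3: (1,1).acc=118  regs=<118,6>

PE[1][1].acc = 118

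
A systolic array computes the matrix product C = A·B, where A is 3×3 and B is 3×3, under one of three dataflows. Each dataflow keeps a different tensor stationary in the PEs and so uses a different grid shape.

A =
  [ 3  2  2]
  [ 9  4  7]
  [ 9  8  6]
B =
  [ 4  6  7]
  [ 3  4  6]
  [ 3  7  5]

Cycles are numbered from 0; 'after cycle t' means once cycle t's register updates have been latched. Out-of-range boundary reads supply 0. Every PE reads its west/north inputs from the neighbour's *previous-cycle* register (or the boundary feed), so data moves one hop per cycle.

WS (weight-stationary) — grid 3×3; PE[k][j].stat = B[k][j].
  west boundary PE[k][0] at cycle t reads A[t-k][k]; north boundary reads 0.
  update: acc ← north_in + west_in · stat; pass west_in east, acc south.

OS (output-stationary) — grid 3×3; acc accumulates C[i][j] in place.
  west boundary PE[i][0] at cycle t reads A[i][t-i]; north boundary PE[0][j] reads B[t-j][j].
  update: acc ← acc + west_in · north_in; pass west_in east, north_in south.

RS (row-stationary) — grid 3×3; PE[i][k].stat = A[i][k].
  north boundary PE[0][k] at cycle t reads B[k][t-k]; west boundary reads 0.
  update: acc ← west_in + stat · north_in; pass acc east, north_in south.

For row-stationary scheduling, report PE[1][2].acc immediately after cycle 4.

RS 3×3: PE[1][2] cycle-by-cycle (with neighbour feeds):
  0: (0,2).acc=0  regs=<0,0>
  0: (1,1).acc=0  regs=<0,0>
  0: (1,2).acc=0  regs=<0,0>
  1: (0,2).acc=0  regs=<0,0>
  1: (1,1).acc=0  regs=<0,0>
  1: (1,2).acc=0  regs=<0,0>
  2: (0,2).acc=24  regs=<24,3>
  2: (1,1).acc=48  regs=<48,3>
  2: (1,2).acc=0  regs=<0,0>
  3: (0,2).acc=40  regs=<40,7>
  3: (1,1).acc=70  regs=<70,4>
  3: (1,2).acc=69  regs=<69,3>
  4: (0,2).acc=43  regs=<43,5>
  4: (1,1).acc=87  regs=<87,6>
  4: (1,2).acc=119  regs=<119,7>

PE[1][2].acc = 119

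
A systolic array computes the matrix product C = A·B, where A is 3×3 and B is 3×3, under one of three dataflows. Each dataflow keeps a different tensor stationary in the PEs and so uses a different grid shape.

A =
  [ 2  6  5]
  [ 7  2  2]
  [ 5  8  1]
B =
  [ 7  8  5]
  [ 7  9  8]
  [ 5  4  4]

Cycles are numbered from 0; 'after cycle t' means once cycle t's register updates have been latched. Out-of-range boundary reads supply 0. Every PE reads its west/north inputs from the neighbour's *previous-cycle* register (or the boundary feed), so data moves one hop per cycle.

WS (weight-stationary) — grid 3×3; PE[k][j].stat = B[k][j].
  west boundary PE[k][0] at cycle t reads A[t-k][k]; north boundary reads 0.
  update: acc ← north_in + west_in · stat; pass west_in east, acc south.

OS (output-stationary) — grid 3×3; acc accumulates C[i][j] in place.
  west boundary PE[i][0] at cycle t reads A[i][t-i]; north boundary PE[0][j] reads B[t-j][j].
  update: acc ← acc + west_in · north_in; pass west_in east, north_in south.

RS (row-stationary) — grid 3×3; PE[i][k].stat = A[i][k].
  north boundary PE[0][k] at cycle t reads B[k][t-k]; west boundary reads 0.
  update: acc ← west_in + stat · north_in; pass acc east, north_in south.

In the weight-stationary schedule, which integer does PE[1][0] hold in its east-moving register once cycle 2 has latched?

WS on a 3×3 grid — tracing PE[1][0] and its feeders:
  after 0 — PE[0][0] acc=14, pass-E 2, pass-S 14
  after 0 — PE[1][0] acc=0, pass-E 0, pass-S 0
  after 1 — PE[0][0] acc=49, pass-E 7, pass-S 49
  after 1 — PE[1][0] acc=56, pass-E 6, pass-S 56
  after 2 — PE[0][0] acc=35, pass-E 5, pass-S 35
  after 2 — PE[1][0] acc=63, pass-E 2, pass-S 63

register = 2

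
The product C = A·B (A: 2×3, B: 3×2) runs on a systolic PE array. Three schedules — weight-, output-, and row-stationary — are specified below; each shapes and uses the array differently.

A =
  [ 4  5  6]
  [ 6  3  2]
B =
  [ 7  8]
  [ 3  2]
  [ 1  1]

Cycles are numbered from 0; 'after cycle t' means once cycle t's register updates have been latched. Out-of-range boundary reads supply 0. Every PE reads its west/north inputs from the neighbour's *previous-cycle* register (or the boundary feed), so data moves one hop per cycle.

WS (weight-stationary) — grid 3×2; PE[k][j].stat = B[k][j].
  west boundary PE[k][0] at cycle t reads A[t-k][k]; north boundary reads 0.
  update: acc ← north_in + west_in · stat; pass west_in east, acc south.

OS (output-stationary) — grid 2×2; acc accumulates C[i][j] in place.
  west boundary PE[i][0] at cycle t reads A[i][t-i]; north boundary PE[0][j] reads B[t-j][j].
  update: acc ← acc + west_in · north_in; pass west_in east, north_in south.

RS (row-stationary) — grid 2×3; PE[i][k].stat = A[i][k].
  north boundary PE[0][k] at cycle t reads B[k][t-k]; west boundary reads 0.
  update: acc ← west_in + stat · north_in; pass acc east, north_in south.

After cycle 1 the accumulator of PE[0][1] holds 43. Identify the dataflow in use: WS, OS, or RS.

WS (3×2 grid), PE[0][1]:
  after 0 — PE[0][1] acc=0, pass-E 0, pass-S 0
  after 1 — PE[0][1] acc=32, pass-E 4, pass-S 32
OS (2×2 grid), PE[0][1]:
  after 0 — PE[0][1] acc=0, pass-E 0, pass-S 0
  after 1 — PE[0][1] acc=32, pass-E 4, pass-S 8
RS (2×3 grid), PE[0][1]:
  after 0 — PE[0][1] acc=0, pass-E 0, pass-S 0
  after 1 — PE[0][1] acc=43, pass-E 43, pass-S 3

dataflow = RS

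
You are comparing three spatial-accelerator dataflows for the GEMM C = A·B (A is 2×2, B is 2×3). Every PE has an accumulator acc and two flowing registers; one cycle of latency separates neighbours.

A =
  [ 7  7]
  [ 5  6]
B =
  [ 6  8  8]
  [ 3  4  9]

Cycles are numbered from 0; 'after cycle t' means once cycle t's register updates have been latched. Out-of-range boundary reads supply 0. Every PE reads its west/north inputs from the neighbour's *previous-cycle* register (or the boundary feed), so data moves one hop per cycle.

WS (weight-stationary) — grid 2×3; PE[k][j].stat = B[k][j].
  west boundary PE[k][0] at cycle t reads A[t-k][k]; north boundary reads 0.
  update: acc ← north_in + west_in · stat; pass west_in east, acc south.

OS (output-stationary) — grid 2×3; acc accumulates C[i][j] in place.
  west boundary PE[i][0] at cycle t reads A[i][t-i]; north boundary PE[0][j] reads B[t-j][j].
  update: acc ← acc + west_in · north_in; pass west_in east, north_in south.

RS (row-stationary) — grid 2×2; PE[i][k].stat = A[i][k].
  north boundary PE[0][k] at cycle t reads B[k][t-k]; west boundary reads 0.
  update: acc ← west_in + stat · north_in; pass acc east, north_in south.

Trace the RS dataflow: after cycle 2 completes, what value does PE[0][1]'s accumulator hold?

Tracing RS — 2×2 array, target PE[0][1]:
  t=0 PE[0][0]: acc=42 h=42 v=6
  t=0 PE[0][1]: acc=0 h=0 v=0
  t=1 PE[0][0]: acc=56 h=56 v=8
  t=1 PE[0][1]: acc=63 h=63 v=3
  t=2 PE[0][0]: acc=56 h=56 v=8
  t=2 PE[0][1]: acc=84 h=84 v=4

PE[0][1].acc = 84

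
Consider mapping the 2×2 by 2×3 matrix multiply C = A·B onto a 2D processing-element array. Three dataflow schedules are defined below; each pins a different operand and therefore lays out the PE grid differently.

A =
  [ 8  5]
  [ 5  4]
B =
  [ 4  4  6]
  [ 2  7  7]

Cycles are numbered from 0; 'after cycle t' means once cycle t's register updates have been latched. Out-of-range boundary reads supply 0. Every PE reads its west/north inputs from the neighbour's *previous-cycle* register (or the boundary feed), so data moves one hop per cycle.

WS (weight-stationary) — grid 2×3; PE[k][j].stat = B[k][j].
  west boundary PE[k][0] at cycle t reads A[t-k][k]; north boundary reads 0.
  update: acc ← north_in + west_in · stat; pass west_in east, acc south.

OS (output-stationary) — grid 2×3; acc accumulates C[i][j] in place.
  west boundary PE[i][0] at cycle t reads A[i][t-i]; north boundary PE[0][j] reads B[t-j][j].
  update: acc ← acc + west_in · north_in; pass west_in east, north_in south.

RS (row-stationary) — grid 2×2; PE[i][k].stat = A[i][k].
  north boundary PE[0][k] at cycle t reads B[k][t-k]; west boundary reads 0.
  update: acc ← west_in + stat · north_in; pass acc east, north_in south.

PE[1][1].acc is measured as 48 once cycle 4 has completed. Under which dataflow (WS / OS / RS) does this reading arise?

dataflow = OS

WS [2×3] PE[1][1] across cycles:
  step 0 · PE1,1: acc=0; fwd→0 fwd↓0
  step 1 · PE1,1: acc=0; fwd→0 fwd↓0
  step 2 · PE1,1: acc=67; fwd→5 fwd↓67
  step 3 · PE1,1: acc=48; fwd→4 fwd↓48
  step 4 · PE1,1: acc=0; fwd→0 fwd↓0
OS [2×3] PE[1][1] across cycles:
  step 0 · PE1,1: acc=0; fwd→0 fwd↓0
  step 1 · PE1,1: acc=0; fwd→0 fwd↓0
  step 2 · PE1,1: acc=20; fwd→5 fwd↓4
  step 3 · PE1,1: acc=48; fwd→4 fwd↓7
  step 4 · PE1,1: acc=48; fwd→0 fwd↓0
RS [2×2] PE[1][1] across cycles:
  step 0 · PE1,1: acc=0; fwd→0 fwd↓0
  step 1 · PE1,1: acc=0; fwd→0 fwd↓0
  step 2 · PE1,1: acc=28; fwd→28 fwd↓2
  step 3 · PE1,1: acc=48; fwd→48 fwd↓7
  step 4 · PE1,1: acc=58; fwd→58 fwd↓7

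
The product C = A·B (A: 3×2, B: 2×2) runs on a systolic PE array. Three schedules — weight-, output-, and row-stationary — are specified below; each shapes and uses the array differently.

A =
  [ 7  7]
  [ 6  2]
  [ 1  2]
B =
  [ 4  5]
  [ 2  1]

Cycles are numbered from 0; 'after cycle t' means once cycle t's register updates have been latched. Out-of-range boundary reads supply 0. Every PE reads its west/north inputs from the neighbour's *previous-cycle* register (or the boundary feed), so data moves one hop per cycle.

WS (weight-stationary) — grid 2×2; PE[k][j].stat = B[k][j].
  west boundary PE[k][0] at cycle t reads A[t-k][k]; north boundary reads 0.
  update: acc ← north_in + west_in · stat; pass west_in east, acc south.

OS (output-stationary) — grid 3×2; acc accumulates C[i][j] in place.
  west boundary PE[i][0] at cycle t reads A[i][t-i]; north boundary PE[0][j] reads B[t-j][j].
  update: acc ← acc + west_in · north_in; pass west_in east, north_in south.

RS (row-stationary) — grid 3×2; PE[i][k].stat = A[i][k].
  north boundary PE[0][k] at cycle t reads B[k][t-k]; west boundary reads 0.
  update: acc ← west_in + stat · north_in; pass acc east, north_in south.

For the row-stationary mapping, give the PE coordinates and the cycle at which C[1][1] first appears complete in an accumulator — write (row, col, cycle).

RS — PE[1][1] is where C[1][1] collects:
  @0  [1,1]  acc 0  |  →0  ↓0
  @1  [1,1]  acc 0  |  →0  ↓0
  @2  [1,1]  acc 28  |  →28  ↓2
  @3  [1,1]  acc 32  |  →32  ↓1

(row, col, cycle) = (1, 1, 3)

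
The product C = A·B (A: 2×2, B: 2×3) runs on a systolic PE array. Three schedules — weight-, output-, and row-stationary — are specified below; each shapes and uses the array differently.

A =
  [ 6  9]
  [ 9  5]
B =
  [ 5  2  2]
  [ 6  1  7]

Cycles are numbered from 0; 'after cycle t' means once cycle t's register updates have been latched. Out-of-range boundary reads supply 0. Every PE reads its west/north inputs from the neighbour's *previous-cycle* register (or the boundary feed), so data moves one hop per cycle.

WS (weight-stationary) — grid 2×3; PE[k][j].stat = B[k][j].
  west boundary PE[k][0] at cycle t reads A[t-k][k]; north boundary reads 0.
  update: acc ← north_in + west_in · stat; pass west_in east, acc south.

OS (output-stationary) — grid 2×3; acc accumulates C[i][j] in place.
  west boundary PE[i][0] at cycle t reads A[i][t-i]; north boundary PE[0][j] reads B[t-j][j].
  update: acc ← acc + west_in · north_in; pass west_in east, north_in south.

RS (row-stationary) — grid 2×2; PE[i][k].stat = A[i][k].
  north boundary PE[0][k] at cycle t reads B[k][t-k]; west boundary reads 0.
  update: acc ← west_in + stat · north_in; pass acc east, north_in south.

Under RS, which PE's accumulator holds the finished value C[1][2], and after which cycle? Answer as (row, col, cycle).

(row, col, cycle) = (1, 1, 4)

Under RS, C[1][2] lands at PE[1][1]:
  [0] (1,1) acc=0 (h:0 v:0)
  [1] (1,1) acc=0 (h:0 v:0)
  [2] (1,1) acc=75 (h:75 v:6)
  [3] (1,1) acc=23 (h:23 v:1)
  [4] (1,1) acc=53 (h:53 v:7)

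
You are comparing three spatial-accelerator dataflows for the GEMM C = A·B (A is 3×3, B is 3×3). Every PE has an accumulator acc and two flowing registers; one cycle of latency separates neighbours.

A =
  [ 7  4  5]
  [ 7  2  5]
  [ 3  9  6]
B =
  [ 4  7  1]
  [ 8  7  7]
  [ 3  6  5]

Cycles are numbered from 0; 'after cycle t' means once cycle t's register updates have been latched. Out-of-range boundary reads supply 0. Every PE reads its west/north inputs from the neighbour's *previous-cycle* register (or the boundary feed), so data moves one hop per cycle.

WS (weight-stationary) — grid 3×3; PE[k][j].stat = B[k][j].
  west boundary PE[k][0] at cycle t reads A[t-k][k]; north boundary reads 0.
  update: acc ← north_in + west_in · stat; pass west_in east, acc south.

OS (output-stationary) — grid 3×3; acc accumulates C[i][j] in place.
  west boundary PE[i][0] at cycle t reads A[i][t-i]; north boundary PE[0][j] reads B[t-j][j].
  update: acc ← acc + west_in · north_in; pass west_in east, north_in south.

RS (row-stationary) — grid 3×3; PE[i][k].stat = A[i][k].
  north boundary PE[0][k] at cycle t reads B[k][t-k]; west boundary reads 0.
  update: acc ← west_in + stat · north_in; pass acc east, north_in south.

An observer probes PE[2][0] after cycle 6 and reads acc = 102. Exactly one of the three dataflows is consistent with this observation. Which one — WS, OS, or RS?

dataflow = OS

WS [3×3] PE[2][0] across cycles:
  @0  [2,0]  acc 0  |  →0  ↓0
  @1  [2,0]  acc 0  |  →0  ↓0
  @2  [2,0]  acc 75  |  →5  ↓75
  @3  [2,0]  acc 59  |  →5  ↓59
  @4  [2,0]  acc 102  |  →6  ↓102
  @5  [2,0]  acc 0  |  →0  ↓0
  @6  [2,0]  acc 0  |  →0  ↓0
OS [3×3] PE[2][0] across cycles:
  @0  [2,0]  acc 0  |  →0  ↓0
  @1  [2,0]  acc 0  |  →0  ↓0
  @2  [2,0]  acc 12  |  →3  ↓4
  @3  [2,0]  acc 84  |  →9  ↓8
  @4  [2,0]  acc 102  |  →6  ↓3
  @5  [2,0]  acc 102  |  →0  ↓0
  @6  [2,0]  acc 102  |  →0  ↓0
RS [3×3] PE[2][0] across cycles:
  @0  [2,0]  acc 0  |  →0  ↓0
  @1  [2,0]  acc 0  |  →0  ↓0
  @2  [2,0]  acc 12  |  →12  ↓4
  @3  [2,0]  acc 21  |  →21  ↓7
  @4  [2,0]  acc 3  |  →3  ↓1
  @5  [2,0]  acc 0  |  →0  ↓0
  @6  [2,0]  acc 0  |  →0  ↓0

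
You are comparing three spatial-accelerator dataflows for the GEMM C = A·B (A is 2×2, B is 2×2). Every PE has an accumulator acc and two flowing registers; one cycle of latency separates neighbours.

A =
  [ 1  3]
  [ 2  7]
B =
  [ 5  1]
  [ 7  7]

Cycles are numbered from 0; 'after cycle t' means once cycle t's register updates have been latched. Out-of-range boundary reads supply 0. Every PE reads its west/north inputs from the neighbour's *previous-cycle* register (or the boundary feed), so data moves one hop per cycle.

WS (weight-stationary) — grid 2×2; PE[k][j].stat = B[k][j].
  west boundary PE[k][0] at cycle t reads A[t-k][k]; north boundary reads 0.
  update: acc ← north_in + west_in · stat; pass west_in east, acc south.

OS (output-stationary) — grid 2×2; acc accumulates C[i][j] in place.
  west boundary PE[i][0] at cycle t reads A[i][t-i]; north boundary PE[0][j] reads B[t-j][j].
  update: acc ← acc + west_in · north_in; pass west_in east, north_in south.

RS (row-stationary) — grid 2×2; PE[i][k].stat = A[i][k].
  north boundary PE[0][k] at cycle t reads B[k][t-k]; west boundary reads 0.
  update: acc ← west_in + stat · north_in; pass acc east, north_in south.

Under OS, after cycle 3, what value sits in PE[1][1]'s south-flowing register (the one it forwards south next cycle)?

register = 7

OS (2×2). Following PE[1][1] plus its west/north inputs:
  @0  [0,1]  acc 0  |  →0  ↓0
  @0  [1,0]  acc 0  |  →0  ↓0
  @0  [1,1]  acc 0  |  →0  ↓0
  @1  [0,1]  acc 1  |  →1  ↓1
  @1  [1,0]  acc 10  |  →2  ↓5
  @1  [1,1]  acc 0  |  →0  ↓0
  @2  [0,1]  acc 22  |  →3  ↓7
  @2  [1,0]  acc 59  |  →7  ↓7
  @2  [1,1]  acc 2  |  →2  ↓1
  @3  [0,1]  acc 22  |  →0  ↓0
  @3  [1,0]  acc 59  |  →0  ↓0
  @3  [1,1]  acc 51  |  →7  ↓7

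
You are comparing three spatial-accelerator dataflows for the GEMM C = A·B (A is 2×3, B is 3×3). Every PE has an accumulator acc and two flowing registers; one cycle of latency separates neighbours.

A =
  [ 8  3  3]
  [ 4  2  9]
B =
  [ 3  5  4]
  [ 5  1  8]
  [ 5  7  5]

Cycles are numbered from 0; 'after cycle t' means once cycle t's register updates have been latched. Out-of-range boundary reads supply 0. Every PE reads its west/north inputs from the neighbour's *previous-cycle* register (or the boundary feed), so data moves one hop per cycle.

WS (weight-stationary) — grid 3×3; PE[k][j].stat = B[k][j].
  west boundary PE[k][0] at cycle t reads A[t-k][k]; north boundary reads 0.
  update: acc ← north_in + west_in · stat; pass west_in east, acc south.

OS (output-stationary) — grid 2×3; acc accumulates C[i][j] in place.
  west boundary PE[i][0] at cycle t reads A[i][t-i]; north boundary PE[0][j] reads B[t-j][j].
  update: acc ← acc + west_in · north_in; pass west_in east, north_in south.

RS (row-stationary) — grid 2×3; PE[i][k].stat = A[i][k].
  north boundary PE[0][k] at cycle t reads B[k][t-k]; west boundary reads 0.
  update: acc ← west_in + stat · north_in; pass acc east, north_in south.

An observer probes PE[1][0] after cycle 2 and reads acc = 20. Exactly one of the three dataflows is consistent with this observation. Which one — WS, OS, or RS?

WS (3×3 grid), PE[1][0]:
  after 0 — PE[1][0] acc=0, pass-E 0, pass-S 0
  after 1 — PE[1][0] acc=39, pass-E 3, pass-S 39
  after 2 — PE[1][0] acc=22, pass-E 2, pass-S 22
OS (2×3 grid), PE[1][0]:
  after 0 — PE[1][0] acc=0, pass-E 0, pass-S 0
  after 1 — PE[1][0] acc=12, pass-E 4, pass-S 3
  after 2 — PE[1][0] acc=22, pass-E 2, pass-S 5
RS (2×3 grid), PE[1][0]:
  after 0 — PE[1][0] acc=0, pass-E 0, pass-S 0
  after 1 — PE[1][0] acc=12, pass-E 12, pass-S 3
  after 2 — PE[1][0] acc=20, pass-E 20, pass-S 5

dataflow = RS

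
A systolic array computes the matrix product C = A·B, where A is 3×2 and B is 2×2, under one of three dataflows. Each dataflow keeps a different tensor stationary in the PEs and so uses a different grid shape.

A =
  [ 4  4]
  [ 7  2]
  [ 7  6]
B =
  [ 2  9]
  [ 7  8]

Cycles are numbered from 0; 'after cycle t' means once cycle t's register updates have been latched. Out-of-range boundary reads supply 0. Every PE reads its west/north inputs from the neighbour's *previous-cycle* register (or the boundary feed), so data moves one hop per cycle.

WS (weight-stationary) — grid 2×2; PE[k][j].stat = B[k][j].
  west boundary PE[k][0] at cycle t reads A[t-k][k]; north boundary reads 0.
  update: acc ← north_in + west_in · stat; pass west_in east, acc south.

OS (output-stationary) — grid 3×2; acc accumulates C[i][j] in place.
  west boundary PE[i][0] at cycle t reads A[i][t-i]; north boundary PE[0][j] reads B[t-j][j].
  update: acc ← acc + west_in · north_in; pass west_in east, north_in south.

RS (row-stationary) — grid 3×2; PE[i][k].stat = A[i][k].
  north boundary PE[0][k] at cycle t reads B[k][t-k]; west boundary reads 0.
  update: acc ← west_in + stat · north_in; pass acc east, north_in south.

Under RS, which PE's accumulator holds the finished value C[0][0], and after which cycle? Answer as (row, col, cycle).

(row, col, cycle) = (0, 1, 1)

RS — PE[0][1] is where C[0][0] collects:
  t=0 PE[0][1]: acc=0 h=0 v=0
  t=1 PE[0][1]: acc=36 h=36 v=7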